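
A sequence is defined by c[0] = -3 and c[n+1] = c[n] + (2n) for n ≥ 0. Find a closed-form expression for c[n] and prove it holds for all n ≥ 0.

Claim: c[n] = n^2 − n − 3.

Base case: c[0] = -3, and 0^2 − 0 − 3 = -3.
Assume c[k] = k^2 − k − 3.
Then c[k+1] = c[k] + (2k) = (k^2 − k − 3) + (2k) = k^2 + k − 3,
and (k+1)^2 − (k+1) − 3 = k^2 + k − 3.
By induction, c[n] = n^2 − n − 3 for all n ≥ 0.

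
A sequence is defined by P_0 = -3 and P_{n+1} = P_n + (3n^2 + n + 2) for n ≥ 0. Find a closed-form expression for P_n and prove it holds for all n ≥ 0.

Claim: P_n = n^3 − n^2 + 2n − 3.

Base case: P_0 = -3, and 0^3 − 0^2 + 2·0 − 3 = -3.
Assume P_k = k^3 − k^2 + 2k − 3.
Then P_{k+1} = P_k + (3k^2 + k + 2) = (k^3 − k^2 + 2k − 3) + (3k^2 + k + 2) = k^3 + 2k^2 + 3k − 1,
and (k+1)^3 − (k+1)^2 + 2·(k+1) − 3 = k^3 + 2k^2 + 3k − 1.
This completes the inductive step, so P_n = n^3 − n^2 + 2n − 3 for all n ≥ 0.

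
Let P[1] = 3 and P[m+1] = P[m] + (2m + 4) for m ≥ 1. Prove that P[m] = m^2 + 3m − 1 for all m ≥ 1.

Base case: P[1] = 3, and 1^2 + 3·1 − 1 = 3.
Assume P[r] = r^2 + 3r − 1.
Then P[r+1] = P[r] + (2r + 4) = (r^2 + 3r − 1) + (2r + 4) = r^2 + 5r + 3,
and (r+1)^2 + 3·(r+1) − 1 = r^2 + 5r + 3.
Hence P[m] = m^2 + 3m − 1 for every m ≥ 1, by induction.

P[m] = m^2 + 3m − 1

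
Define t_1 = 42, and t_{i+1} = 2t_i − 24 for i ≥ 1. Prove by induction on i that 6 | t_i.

Base case: t_1 = 42 = 6·7, so 6 | t_1.
Assume 6 | t_k, so t_k = 6s for some integer s.
Then t_{k+1} = 2t_k − 24 = 2·(6s) − 24 = 6(2s − 4), so 6 | t_{k+1}.
So the property holds for k+1, and by induction 6 | t_i for all i ≥ 1.

6 | t_i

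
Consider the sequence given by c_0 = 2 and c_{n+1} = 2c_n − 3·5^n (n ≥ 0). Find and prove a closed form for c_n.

Claim: c_n = 3·2^n − 5^n.

Base case: c_0 = 2, and 3·2^0 − 5^0 = 3 − 1 = 2.
Assume c_k = 3·2^k − 5^k for some k ≥ 0.
Then c_{k+1} = 2c_k − 3·5^k = 2·(3·2^k − 5^k) − 3·5^k = 3·2^{k+1} − 2·5^k − 3·5^k = 3·2^{k+1} − 5·5^k = 3·2^{k+1} − 5^{k+1}.
This completes the inductive step, so c_n = 3·2^n − 5^n for all n ≥ 0.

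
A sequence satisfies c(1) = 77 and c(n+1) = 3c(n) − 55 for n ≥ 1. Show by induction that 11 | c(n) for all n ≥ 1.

Base case: c(1) = 77 = 11·7, so 11 | c(1).
Assume 11 | c(j), so c(j) = 11t for some integer t.
Then c(j+1) = 3c(j) − 55 = 3·(11t) − 55 = 11(3t − 5), so 11 | c(j+1).
Hence 11 | c(n) for every n ≥ 1, by induction.

11 | c(n)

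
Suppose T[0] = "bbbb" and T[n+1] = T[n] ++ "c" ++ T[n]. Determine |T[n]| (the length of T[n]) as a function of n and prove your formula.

Claim: |T[n]| = 5·2^n − 1.

Base case: |T[0]| = 4, and 5·2^0 − 1 = 4.
Assume |T[k]| = 5·2^k − 1.
Then |T[k+1]| = |T[k]| + 1 + |T[k]| = 2|T[k]| + 1 = 2(5·2^k − 1) + 1 = 5·2^{k+1} − 2 + 1 = 5·2^{k+1} − 1.
By induction, |T[n]| = 5·2^n − 1 for all n ≥ 0.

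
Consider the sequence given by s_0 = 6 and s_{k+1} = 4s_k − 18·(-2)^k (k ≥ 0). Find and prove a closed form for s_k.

Claim: s_k = 3·4^k + 3·(-2)^k.

Base case: s_0 = 6, and 3·4^0 + 3·(-2)^0 = 3 + 3 = 6.
Assume s_m = 3·4^m + 3·(-2)^m for some m ≥ 0.
Then s_{m+1} = 4s_m − 18·(-2)^m = 4·(3·4^m + 3·(-2)^m) − 18·(-2)^m = 3·4^{m+1} + 12·(-2)^m − 18·(-2)^m = 3·4^{m+1} − 6·(-2)^m = 3·4^{m+1} + 3·(-2)^{m+1}.
Hence s_k = 3·4^k + 3·(-2)^k for every k ≥ 0, by induction.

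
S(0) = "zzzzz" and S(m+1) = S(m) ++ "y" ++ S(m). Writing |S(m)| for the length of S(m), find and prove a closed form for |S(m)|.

Claim: |S(m)| = 6·2^m − 1.

Base case: |S(0)| = 5, and 6·2^0 − 1 = 5.
Assume |S(r)| = 6·2^r − 1.
Then |S(r+1)| = |S(r)| + 1 + |S(r)| = 2|S(r)| + 1 = 2(6·2^r − 1) + 1 = 6·2^{r+1} − 2 + 1 = 6·2^{r+1} − 1.
This completes the inductive step, so |S(m)| = 6·2^m − 1 for all m ≥ 0.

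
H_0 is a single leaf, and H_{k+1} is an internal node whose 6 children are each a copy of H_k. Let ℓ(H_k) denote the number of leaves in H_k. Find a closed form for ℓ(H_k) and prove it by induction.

Claim: ℓ(H_k) = 6^k.

Base case: ℓ(H_0) = 1, and 6^0 = 1.
Assume ℓ(H_j) = 6^j.
Then ℓ(H_{j+1}) = 6·ℓ(H_j) = 6·6^j = 6^{j+1}.
By induction, ℓ(H_k) = 6^k for all k ≥ 0.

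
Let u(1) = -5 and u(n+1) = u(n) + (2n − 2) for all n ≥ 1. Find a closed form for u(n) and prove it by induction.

Claim: u(n) = n^2 − 3n − 3.

Base case: u(1) = -5, and 1^2 − 3·1 − 3 = -5.
Assume u(j) = j^2 − 3j − 3.
Then u(j+1) = u(j) + (2j − 2) = (j^2 − 3j − 3) + (2j − 2) = j^2 − j − 5,
and (j+1)^2 − 3·(j+1) − 3 = j^2 − j − 5.
By induction, u(n) = n^2 − 3n − 3 for all n ≥ 1.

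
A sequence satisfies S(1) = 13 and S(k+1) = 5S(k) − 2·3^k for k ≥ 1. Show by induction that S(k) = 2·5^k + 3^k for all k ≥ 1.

Base case: S(1) = 13, and 2·5^1 + 3^1 = 10 + 3 = 13.
Assume S(j) = 2·5^j + 3^j for some j ≥ 1.
Then S(j+1) = 5S(j) − 2·3^j = 5·(2·5^j + 3^j) − 2·3^j = 2·5^{j+1} + 5·3^j − 2·3^j = 2·5^{j+1} + 3·3^j = 2·5^{j+1} + 3^{j+1}.
This completes the inductive step, so S(k) = 2·5^k + 3^k for all k ≥ 1.

S(k) = 2·5^k + 3^k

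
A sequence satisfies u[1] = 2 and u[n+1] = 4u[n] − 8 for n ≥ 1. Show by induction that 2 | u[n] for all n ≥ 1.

Base case: u[1] = 2 = 2·1, so 2 | u[1].
Assume 2 | u[m], so u[m] = 2t for some integer t.
Then u[m+1] = 4u[m] − 8 = 4·(2t) − 8 = 2(4t − 4), so 2 | u[m+1].
By induction, 2 | u[n] for all n ≥ 1.

2 | u[n]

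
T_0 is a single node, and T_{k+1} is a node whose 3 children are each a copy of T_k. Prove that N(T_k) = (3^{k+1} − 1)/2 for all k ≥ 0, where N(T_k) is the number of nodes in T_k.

Base case: N(T_0) = 1, and (3^{0+1} − 1)/2 = 1.
Assume N(T_m) = (3^{m+1} − 1)/2.
Then N(T_{m+1}) = 1 + 3N(T_m) = 1 + 3·(3^{m+1} − 1)/2 = 1 + (3^{m+2} − 3)/2 = (2 + 3^{m+2} − 3)/2 = (3^{m+2} − 1)/2.
This completes the inductive step, so N(T_k) = (3^{k+1} − 1)/2 for all k ≥ 0.

N(T_k) = (3^{k+1} − 1)/2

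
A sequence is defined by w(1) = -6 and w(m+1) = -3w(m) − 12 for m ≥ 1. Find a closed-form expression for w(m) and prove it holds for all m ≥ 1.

Claim: w(m) = (-3)^m − 3.

Base case: w(1) = -6, and (-3)^1 − 3 = -3 − 3 = -6.
Assume w(k) = (-3)^k − 3 for some k ≥ 1.
Then w(k+1) = -3w(k) − 12 = -3·((-3)^k − 3) − 12 = -3·(-3)^k + 9 − 12 = (-3)^{k+1} − 3.
Hence w(m) = (-3)^m − 3 for every m ≥ 1, by induction.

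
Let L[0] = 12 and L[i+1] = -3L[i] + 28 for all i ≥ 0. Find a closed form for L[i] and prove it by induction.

Claim: L[i] = 5·(-3)^i + 7.

Base case: L[0] = 12, and 5·(-3)^0 + 7 = 5 + 7 = 12.
Assume L[j] = 5·(-3)^j + 7 for some j ≥ 0.
Then L[j+1] = -3L[j] + 28 = -3·(5·(-3)^j + 7) + 28 = -15·(-3)^j − 21 + 28 = 5·(-3)^{j+1} + 7.
This completes the inductive step, so L[i] = 5·(-3)^i + 7 for all i ≥ 0.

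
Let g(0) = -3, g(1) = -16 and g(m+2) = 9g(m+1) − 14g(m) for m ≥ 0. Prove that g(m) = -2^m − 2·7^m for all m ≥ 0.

Base cases: g(0) = -3 and -2^0 − 2·7^0 = -3; g(1) = -16 and -2^1 − 2·7^1 = -16.
Assume g(j) = -2^j − 2·7^j for all 0 ≤ j ≤ r, where r ≥ 1.
Then g(r+1) = 9g(r) − 14g(r−1) = 9·(-2^r − 2·7^r) − 14·(-2^{r−1} − 2·7^{r−1}) = -(9·2 − 14)2^{r−1} − 2·(9·7 − 14)7^{r−1} = -4·2^{r−1} − 98·7^{r−1} = -2^{r+1} − 2·7^{r+1}.
This completes the inductive step, so g(m) = -2^m − 2·7^m for all m ≥ 0.

g(m) = -2^m − 2·7^m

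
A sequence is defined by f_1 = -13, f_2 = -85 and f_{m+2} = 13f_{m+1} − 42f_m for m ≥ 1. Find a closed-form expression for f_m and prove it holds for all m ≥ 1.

Claim: f_m = -6^m − 7^m.

Base cases: f_1 = -13 and -6^1 − 7^1 = -13; f_2 = -85 and -6^2 − 7^2 = -85.
Assume f_i = -6^i − 7^i for all 1 ≤ i ≤ j, where j ≥ 2.
Then f_{j+1} = 13f_j − 42f_{j−1} = 13·(-6^j − 7^j) − 42·(-6^{j−1} − 7^{j−1}) = -(13·6 − 42)6^{j−1} − (13·7 − 42)7^{j−1} = -36·6^{j−1} − 49·7^{j−1} = -6^{j+1} − 7^{j+1}.
Hence f_m = -6^m − 7^m for every m ≥ 1, by strong induction.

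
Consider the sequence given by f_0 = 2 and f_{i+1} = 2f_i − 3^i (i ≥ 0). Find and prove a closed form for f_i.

Claim: f_i = 3·2^i − 3^i.

Base case: f_0 = 2, and 3·2^0 − 3^0 = 3 − 1 = 2.
Assume f_k = 3·2^k − 3^k for some k ≥ 0.
Then f_{k+1} = 2f_k − 3^k = 2·(3·2^k − 3^k) − 3^k = 3·2^{k+1} − 2·3^k − 3^k = 3·2^{k+1} − 3·3^k = 3·2^{k+1} − 3^{k+1}.
Hence f_i = 3·2^i − 3^i for every i ≥ 0, by induction.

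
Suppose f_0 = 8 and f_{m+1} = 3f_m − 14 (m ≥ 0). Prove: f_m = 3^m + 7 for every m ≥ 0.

Base case: f_0 = 8, and 3^0 + 7 = 1 + 7 = 8.
Assume f_k = 3^k + 7 for some k ≥ 0.
Then f_{k+1} = 3f_k − 14 = 3·(3^k + 7) − 14 = 3^{k+1} + 21 − 14 = 3^{k+1} + 7.
This completes the inductive step, so f_m = 3^m + 7 for all m ≥ 0.

f_m = 3^m + 7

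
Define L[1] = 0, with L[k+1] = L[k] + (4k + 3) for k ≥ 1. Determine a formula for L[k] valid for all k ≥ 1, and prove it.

Claim: L[k] = 2k^2 + k − 3.

Base case: L[1] = 0, and 2·1^2 + 1 − 3 = 0.
Assume L[j] = 2j^2 + j − 3.
Then L[j+1] = L[j] + (4j + 3) = (2j^2 + j − 3) + (4j + 3) = 2j^2 + 5j,
and 2·(j+1)^2 + (j+1) − 3 = 2j^2 + 5j.
This completes the inductive step, so L[k] = 2k^2 + k − 3 for all k ≥ 1.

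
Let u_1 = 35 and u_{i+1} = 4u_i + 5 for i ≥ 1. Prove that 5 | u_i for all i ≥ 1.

Base case: u_1 = 35 = 5·7, so 5 | u_1.
Assume 5 | u_j, so u_j = 5t for some integer t.
Then u_{j+1} = 4u_j + 5 = 4·(5t) + 5 = 5(4t + 1), so 5 | u_{j+1}.
This completes the inductive step, so 5 | u_i for all i ≥ 1.

5 | u_i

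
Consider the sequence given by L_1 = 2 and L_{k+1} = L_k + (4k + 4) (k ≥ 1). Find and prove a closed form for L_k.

Claim: L_k = 2k^2 + 2k − 2.

Base case: L_1 = 2, and 2·1^2 + 2·1 − 2 = 2.
Assume L_m = 2m^2 + 2m − 2.
Then L_{m+1} = L_m + (4m + 4) = (2m^2 + 2m − 2) + (4m + 4) = 2m^2 + 6m + 2,
and 2·(m+1)^2 + 2·(m+1) − 2 = 2m^2 + 6m + 2.
This completes the inductive step, so L_k = 2k^2 + 2k − 2 for all k ≥ 1.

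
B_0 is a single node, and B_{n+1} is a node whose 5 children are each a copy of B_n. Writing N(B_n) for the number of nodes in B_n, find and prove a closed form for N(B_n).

Claim: N(B_n) = (5^{n+1} − 1)/4.

Base case: N(B_0) = 1, and (5^{0+1} − 1)/4 = 1.
Assume N(B_m) = (5^{m+1} − 1)/4.
Then N(B_{m+1}) = 1 + 5N(B_m) = 1 + 5·(5^{m+1} − 1)/4 = 1 + (5^{m+2} − 5)/4 = (4 + 5^{m+2} − 5)/4 = (5^{m+2} − 1)/4.
This completes the inductive step, so N(B_n) = (5^{n+1} − 1)/4 for all n ≥ 0.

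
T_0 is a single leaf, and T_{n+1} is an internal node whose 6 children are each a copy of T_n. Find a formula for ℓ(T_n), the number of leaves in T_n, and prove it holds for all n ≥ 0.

Claim: ℓ(T_n) = 6^n.

Base case: ℓ(T_0) = 1, and 6^0 = 1.
Assume ℓ(T_k) = 6^k.
Then ℓ(T_{k+1}) = 6·ℓ(T_k) = 6·6^k = 6^{k+1}.
By induction, ℓ(T_n) = 6^n for all n ≥ 0.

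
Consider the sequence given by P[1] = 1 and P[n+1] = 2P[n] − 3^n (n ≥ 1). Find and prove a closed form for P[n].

Claim: P[n] = 2·2^n − 3^n.

Base case: P[1] = 1, and 2·2^1 − 3^1 = 4 − 3 = 1.
Assume P[k] = 2·2^k − 3^k for some k ≥ 1.
Then P[k+1] = 2P[k] − 3^k = 2·(2·2^k − 3^k) − 3^k = 2·2^{k+1} − 2·3^k − 3^k = 2·2^{k+1} − 3·3^k = 2·2^{k+1} − 3^{k+1}.
So the formula holds for k+1, and by induction P[n] = 2·2^n − 3^n for all n ≥ 1.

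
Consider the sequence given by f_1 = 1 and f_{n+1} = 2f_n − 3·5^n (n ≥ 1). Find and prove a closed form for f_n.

Claim: f_n = 3·2^n − 5^n.

Base case: f_1 = 1, and 3·2^1 − 5^1 = 6 − 5 = 1.
Assume f_r = 3·2^r − 5^r for some r ≥ 1.
Then f_{r+1} = 2f_r − 3·5^r = 2·(3·2^r − 5^r) − 3·5^r = 3·2^{r+1} − 2·5^r − 3·5^r = 3·2^{r+1} − 5·5^r = 3·2^{r+1} − 5^{r+1}.
By induction, f_n = 3·2^n − 5^n for all n ≥ 1.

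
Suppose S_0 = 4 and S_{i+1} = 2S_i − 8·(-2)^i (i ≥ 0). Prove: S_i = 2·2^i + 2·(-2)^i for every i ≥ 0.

Base case: S_0 = 4, and 2·2^0 + 2·(-2)^0 = 2 + 2 = 4.
Assume S_r = 2·2^r + 2·(-2)^r for some r ≥ 0.
Then S_{r+1} = 2S_r − 8·(-2)^r = 2·(2·2^r + 2·(-2)^r) − 8·(-2)^r = 2·2^{r+1} + 4·(-2)^r − 8·(-2)^r = 2·2^{r+1} − 4·(-2)^r = 2·2^{r+1} + 2·(-2)^{r+1}.
This completes the inductive step, so S_i = 2·2^i + 2·(-2)^i for all i ≥ 0.

S_i = 2·2^i + 2·(-2)^i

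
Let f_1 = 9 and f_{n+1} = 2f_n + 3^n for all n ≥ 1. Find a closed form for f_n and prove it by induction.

Claim: f_n = 3·2^n + 3^n.

Base case: f_1 = 9, and 3·2^1 + 3^1 = 6 + 3 = 9.
Assume f_r = 3·2^r + 3^r for some r ≥ 1.
Then f_{r+1} = 2f_r + 3^r = 2·(3·2^r + 3^r) + 3^r = 3·2^{r+1} + 2·3^r + 3^r = 3·2^{r+1} + 3·3^r = 3·2^{r+1} + 3^{r+1}.
By induction, f_n = 3·2^n + 3^n for all n ≥ 1.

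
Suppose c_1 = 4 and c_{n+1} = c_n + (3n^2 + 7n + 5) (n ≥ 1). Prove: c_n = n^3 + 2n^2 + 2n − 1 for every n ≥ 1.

Base case: c_1 = 4, and 1^3 + 2·1^2 + 2·1 − 1 = 4.
Assume c_j = j^3 + 2j^2 + 2j − 1.
Then c_{j+1} = c_j + (3j^2 + 7j + 5) = (j^3 + 2j^2 + 2j − 1) + (3j^2 + 7j + 5) = j^3 + 5j^2 + 9j + 4,
and (j+1)^3 + 2·(j+1)^2 + 2·(j+1) − 1 = j^3 + 5j^2 + 9j + 4.
Hence c_n = n^3 + 2n^2 + 2n − 1 for every n ≥ 1, by induction.

c_n = n^3 + 2n^2 + 2n − 1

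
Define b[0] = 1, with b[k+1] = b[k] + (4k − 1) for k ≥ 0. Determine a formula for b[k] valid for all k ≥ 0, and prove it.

Claim: b[k] = 2k^2 − 3k + 1.

Base case: b[0] = 1, and 2·0^2 − 3·0 + 1 = 1.
Assume b[j] = 2j^2 − 3j + 1.
Then b[j+1] = b[j] + (4j − 1) = (2j^2 − 3j + 1) + (4j − 1) = 2j^2 + j,
and 2·(j+1)^2 − 3·(j+1) + 1 = 2j^2 + j.
By induction, b[k] = 2k^2 − 3k + 1 for all k ≥ 0.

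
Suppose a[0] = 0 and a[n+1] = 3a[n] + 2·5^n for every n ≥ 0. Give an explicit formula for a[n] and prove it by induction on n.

Claim: a[n] = -3^n + 5^n.

Base case: a[0] = 0, and -3^0 + 5^0 = -1 + 1 = 0.
Assume a[j] = -3^j + 5^j for some j ≥ 0.
Then a[j+1] = 3a[j] + 2·5^j = 3·(-3^j + 5^j) + 2·5^j = -3^{j+1} + 3·5^j + 2·5^j = -3^{j+1} + 5·5^j = -3^{j+1} + 5^{j+1}.
By induction, a[n] = -3^n + 5^n for all n ≥ 0.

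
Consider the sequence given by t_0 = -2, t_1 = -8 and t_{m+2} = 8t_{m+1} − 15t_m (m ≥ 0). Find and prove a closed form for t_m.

Claim: t_m = -3^m − 5^m.

Base cases: t_0 = -2 and -3^0 − 5^0 = -2; t_1 = -8 and -3^1 − 5^1 = -8.
Assume t_j = -3^j − 5^j for all 0 ≤ j ≤ r, where r ≥ 1.
Then t_{r+1} = 8t_r − 15t_{r−1} = 8·(-3^r − 5^r) − 15·(-3^{r−1} − 5^{r−1}) = -(8·3 − 15)3^{r−1} − (8·5 − 15)5^{r−1} = -9·3^{r−1} − 25·5^{r−1} = -3^{r+1} − 5^{r+1}.
By strong induction, t_m = -3^m − 5^m for all m ≥ 0.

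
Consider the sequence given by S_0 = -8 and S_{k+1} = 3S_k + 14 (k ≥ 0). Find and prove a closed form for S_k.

Claim: S_k = -3^k − 7.

Base case: S_0 = -8, and -3^0 − 7 = -1 − 7 = -8.
Assume S_m = -3^m − 7 for some m ≥ 0.
Then S_{m+1} = 3S_m + 14 = 3·(-3^m − 7) + 14 = -3^{m+1} − 21 + 14 = -3^{m+1} − 7.
By induction, S_k = -3^k − 7 for all k ≥ 0.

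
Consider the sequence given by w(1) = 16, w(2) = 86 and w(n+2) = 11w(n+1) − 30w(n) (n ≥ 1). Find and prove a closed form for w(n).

Claim: w(n) = 6^n + 2·5^n.

Base cases: w(1) = 16 and 6^1 + 2·5^1 = 16; w(2) = 86 and 6^2 + 2·5^2 = 86.
Assume w(j) = 6^j + 2·5^j for all 1 ≤ j ≤ r, where r ≥ 2.
Then w(r+1) = 11w(r) − 30w(r−1) = 11·(6^r + 2·5^r) − 30·(6^{r−1} + 2·5^{r−1}) = (11·6 − 30)6^{r−1} + 2·(11·5 − 30)5^{r−1} = 36·6^{r−1} + 50·5^{r−1} = 6^{r+1} + 2·5^{r+1}.
This completes the inductive step, so w(n) = 6^n + 2·5^n for all n ≥ 1.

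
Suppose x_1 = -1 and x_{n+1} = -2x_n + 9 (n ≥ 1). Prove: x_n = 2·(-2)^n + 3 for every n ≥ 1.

Base case: x_1 = -1, and 2·(-2)^1 + 3 = -4 + 3 = -1.
Assume x_r = 2·(-2)^r + 3 for some r ≥ 1.
Then x_{r+1} = -2x_r + 9 = -2·(2·(-2)^r + 3) + 9 = -4·(-2)^r − 6 + 9 = 2·(-2)^{r+1} + 3.
By induction, x_n = 2·(-2)^n + 3 for all n ≥ 1.

x_n = 2·(-2)^n + 3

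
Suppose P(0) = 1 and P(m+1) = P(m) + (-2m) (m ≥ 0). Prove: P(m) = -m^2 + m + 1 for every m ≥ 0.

Base case: P(0) = 1, and -0^2 + 0 + 1 = 1.
Assume P(k) = -k^2 + k + 1.
Then P(k+1) = P(k) + (-2k) = (-k^2 + k + 1) + (-2k) = -k^2 − k + 1,
and -(k+1)^2 + (k+1) + 1 = -k^2 − k + 1.
Hence P(m) = -m^2 + m + 1 for every m ≥ 0, by induction.

P(m) = -m^2 + m + 1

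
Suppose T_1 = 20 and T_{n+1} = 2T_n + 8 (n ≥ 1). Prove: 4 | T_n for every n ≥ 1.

Base case: T_1 = 20 = 4·5, so 4 | T_1.
Assume 4 | T_r, so T_r = 4t for some integer t.
Then T_{r+1} = 2T_r + 8 = 2·(4t) + 8 = 4(2t + 2), so 4 | T_{r+1}.
Hence 4 | T_n for every n ≥ 1, by induction.

4 | T_n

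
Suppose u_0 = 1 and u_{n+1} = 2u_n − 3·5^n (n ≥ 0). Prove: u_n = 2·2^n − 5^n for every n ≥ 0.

Base case: u_0 = 1, and 2·2^0 − 5^0 = 2 − 1 = 1.
Assume u_r = 2·2^r − 5^r for some r ≥ 0.
Then u_{r+1} = 2u_r − 3·5^r = 2·(2·2^r − 5^r) − 3·5^r = 2·2^{r+1} − 2·5^r − 3·5^r = 2·2^{r+1} − 5·5^r = 2·2^{r+1} − 5^{r+1}.
This completes the inductive step, so u_n = 2·2^n − 5^n for all n ≥ 0.

u_n = 2·2^n − 5^n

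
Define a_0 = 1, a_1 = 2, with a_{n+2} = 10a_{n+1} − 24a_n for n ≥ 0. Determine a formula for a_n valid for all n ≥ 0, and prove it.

Claim: a_n = -6^n + 2·4^n.

Base cases: a_0 = 1 and -6^0 + 2·4^0 = 1; a_1 = 2 and -6^1 + 2·4^1 = 2.
Assume a_j = -6^j + 2·4^j for all 0 ≤ j ≤ m, where m ≥ 1.
Then a_{m+1} = 10a_m − 24a_{m−1} = 10·(-6^m + 2·4^m) − 24·(-6^{m−1} + 2·4^{m−1}) = -(10·6 − 24)6^{m−1} + 2·(10·4 − 24)4^{m−1} = -36·6^{m−1} + 32·4^{m−1} = -6^{m+1} + 2·4^{m+1}.
By strong induction, a_n = -6^n + 2·4^n for all n ≥ 0.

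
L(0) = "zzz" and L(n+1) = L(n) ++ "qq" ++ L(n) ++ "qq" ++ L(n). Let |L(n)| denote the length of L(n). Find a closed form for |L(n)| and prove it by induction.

Claim: |L(n)| = 5·3^n − 2.

Base case: |L(0)| = 3, and 5·3^0 − 2 = 3.
Assume |L(r)| = 5·3^r − 2.
Then |L(r+1)| = 3|L(r)| + 4 = 3(5·3^r − 2) + 4 = 5·3^{r+1} − 6 + 4 = 5·3^{r+1} − 2.
By induction, |L(n)| = 5·3^n − 2 for all n ≥ 0.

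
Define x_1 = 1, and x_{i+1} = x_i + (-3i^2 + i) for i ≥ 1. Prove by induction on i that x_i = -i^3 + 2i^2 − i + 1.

Base case: x_1 = 1, and -1^3 + 2·1^2 − 1 + 1 = 1.
Assume x_j = -j^3 + 2j^2 − j + 1.
Then x_{j+1} = x_j + (-3j^2 + j) = (-j^3 + 2j^2 − j + 1) + (-3j^2 + j) = -j^3 − j^2 + 1,
and -(j+1)^3 + 2·(j+1)^2 − (j+1) + 1 = -j^3 − j^2 + 1.
Hence x_i = -i^3 + 2i^2 − i + 1 for every i ≥ 1, by induction.

x_i = -i^3 + 2i^2 − i + 1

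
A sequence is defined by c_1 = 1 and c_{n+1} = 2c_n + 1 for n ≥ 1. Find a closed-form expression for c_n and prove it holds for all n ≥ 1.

Claim: c_n = 2^n − 1.

Base case: c_1 = 1, and 2^1 − 1 = 2 − 1 = 1.
Assume c_r = 2^r − 1 for some r ≥ 1.
Then c_{r+1} = 2c_r + 1 = 2·(2^r − 1) + 1 = 2^{r+1} − 2 + 1 = 2^{r+1} − 1.
So the formula holds for r+1, and by induction c_n = 2^n − 1 for all n ≥ 1.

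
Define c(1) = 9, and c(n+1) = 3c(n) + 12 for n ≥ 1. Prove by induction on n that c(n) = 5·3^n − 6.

Base case: c(1) = 9, and 5·3^1 − 6 = 15 − 6 = 9.
Assume c(m) = 5·3^m − 6 for some m ≥ 1.
Then c(m+1) = 3c(m) + 12 = 3·(5·3^m − 6) + 12 = 15·3^m − 18 + 12 = 5·3^{m+1} − 6.
So the formula holds for m+1, and by induction c(n) = 5·3^n − 6 for all n ≥ 1.

c(n) = 5·3^n − 6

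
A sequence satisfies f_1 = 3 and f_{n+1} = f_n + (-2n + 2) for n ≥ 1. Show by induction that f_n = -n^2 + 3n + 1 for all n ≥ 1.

Base case: f_1 = 3, and -1^2 + 3·1 + 1 = 3.
Assume f_j = -j^2 + 3j + 1.
Then f_{j+1} = f_j + (-2j + 2) = (-j^2 + 3j + 1) + (-2j + 2) = -j^2 + j + 3,
and -(j+1)^2 + 3·(j+1) + 1 = -j^2 + j + 3.
By induction, f_n = -n^2 + 3n + 1 for all n ≥ 1.

f_n = -n^2 + 3n + 1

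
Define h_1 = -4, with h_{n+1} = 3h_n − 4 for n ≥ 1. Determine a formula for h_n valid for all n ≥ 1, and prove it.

Claim: h_n = -2·3^n + 2.

Base case: h_1 = -4, and -2·3^1 + 2 = -6 + 2 = -4.
Assume h_m = -2·3^m + 2 for some m ≥ 1.
Then h_{m+1} = 3h_m − 4 = 3·(-2·3^m + 2) − 4 = -6·3^m + 6 − 4 = -2·3^{m+1} + 2.
By induction, h_n = -2·3^n + 2 for all n ≥ 1.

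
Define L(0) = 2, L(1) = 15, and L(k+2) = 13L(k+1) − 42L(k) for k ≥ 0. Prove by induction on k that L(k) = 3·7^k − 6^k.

Base cases: L(0) = 2 and 3·7^0 − 6^0 = 2; L(1) = 15 and 3·7^1 − 6^1 = 15.
Assume L(i) = 3·7^i − 6^i for all 0 ≤ i ≤ j, where j ≥ 1.
Then L(j+1) = 13L(j) − 42L(j−1) = 13·(3·7^j − 6^j) − 42·(3·7^{j−1} − 6^{j−1}) = 3·(13·7 − 42)7^{j−1} − (13·6 − 42)6^{j−1} = 147·7^{j−1} − 36·6^{j−1} = 3·7^{j+1} − 6^{j+1}.
So the formula holds for j+1, and by strong induction L(k) = 3·7^k − 6^k for all k ≥ 0.

L(k) = 3·7^k − 6^k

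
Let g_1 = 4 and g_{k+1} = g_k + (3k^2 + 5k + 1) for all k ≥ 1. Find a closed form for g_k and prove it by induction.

Claim: g_k = k^3 + k^2 − k + 3.

Base case: g_1 = 4, and 1^3 + 1^2 − 1 + 3 = 4.
Assume g_m = m^3 + m^2 − m + 3.
Then g_{m+1} = g_m + (3m^2 + 5m + 1) = (m^3 + m^2 − m + 3) + (3m^2 + 5m + 1) = m^3 + 4m^2 + 4m + 4,
and (m+1)^3 + (m+1)^2 − (m+1) + 3 = m^3 + 4m^2 + 4m + 4.
By induction, g_k = k^3 + k^2 − k + 3 for all k ≥ 1.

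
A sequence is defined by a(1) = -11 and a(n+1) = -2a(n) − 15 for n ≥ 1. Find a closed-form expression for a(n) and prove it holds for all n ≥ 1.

Claim: a(n) = 3·(-2)^n − 5.

Base case: a(1) = -11, and 3·(-2)^1 − 5 = -6 − 5 = -11.
Assume a(j) = 3·(-2)^j − 5 for some j ≥ 1.
Then a(j+1) = -2a(j) − 15 = -2·(3·(-2)^j − 5) − 15 = -6·(-2)^j + 10 − 15 = 3·(-2)^{j+1} − 5.
Hence a(n) = 3·(-2)^n − 5 for every n ≥ 1, by induction.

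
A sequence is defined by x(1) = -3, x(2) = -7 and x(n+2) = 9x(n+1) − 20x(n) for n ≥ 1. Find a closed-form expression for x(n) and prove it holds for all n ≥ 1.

Claim: x(n) = 5^n − 2·4^n.

Base cases: x(1) = -3 and 5^1 − 2·4^1 = -3; x(2) = -7 and 5^2 − 2·4^2 = -7.
Assume x(i) = 5^i − 2·4^i for all 1 ≤ i ≤ j, where j ≥ 2.
Then x(j+1) = 9x(j) − 20x(j−1) = 9·(5^j − 2·4^j) − 20·(5^{j−1} − 2·4^{j−1}) = (9·5 − 20)5^{j−1} − 2·(9·4 − 20)4^{j−1} = 25·5^{j−1} − 32·4^{j−1} = 5^{j+1} − 2·4^{j+1}.
By strong induction, x(n) = 5^n − 2·4^n for all n ≥ 1.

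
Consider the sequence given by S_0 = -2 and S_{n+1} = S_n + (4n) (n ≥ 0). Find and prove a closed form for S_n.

Claim: S_n = 2n^2 − 2n − 2.

Base case: S_0 = -2, and 2·0^2 − 2·0 − 2 = -2.
Assume S_m = 2m^2 − 2m − 2.
Then S_{m+1} = S_m + (4m) = (2m^2 − 2m − 2) + (4m) = 2m^2 + 2m − 2,
and 2·(m+1)^2 − 2·(m+1) − 2 = 2m^2 + 2m − 2.
Hence S_n = 2n^2 − 2n − 2 for every n ≥ 0, by induction.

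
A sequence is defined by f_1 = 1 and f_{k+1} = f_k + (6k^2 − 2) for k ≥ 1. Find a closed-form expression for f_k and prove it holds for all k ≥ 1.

Claim: f_k = 2k^3 − 3k^2 − k + 3.

Base case: f_1 = 1, and 2·1^3 − 3·1^2 − 1 + 3 = 1.
Assume f_m = 2m^3 − 3m^2 − m + 3.
Then f_{m+1} = f_m + (6m^2 − 2) = (2m^3 − 3m^2 − m + 3) + (6m^2 − 2) = 2m^3 + 3m^2 − m + 1,
and 2·(m+1)^3 − 3·(m+1)^2 − (m+1) + 3 = 2m^3 + 3m^2 − m + 1.
Hence f_k = 2k^3 − 3k^2 − k + 3 for every k ≥ 1, by induction.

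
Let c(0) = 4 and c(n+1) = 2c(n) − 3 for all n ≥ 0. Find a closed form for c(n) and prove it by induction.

Claim: c(n) = 2^n + 3.

Base case: c(0) = 4, and 2^0 + 3 = 1 + 3 = 4.
Assume c(j) = 2^j + 3 for some j ≥ 0.
Then c(j+1) = 2c(j) − 3 = 2·(2^j + 3) − 3 = 2^{j+1} + 6 − 3 = 2^{j+1} + 3.
So the formula holds for j+1, and by induction c(n) = 2^n + 3 for all n ≥ 0.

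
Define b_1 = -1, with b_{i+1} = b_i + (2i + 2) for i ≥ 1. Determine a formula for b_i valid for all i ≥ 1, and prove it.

Claim: b_i = i^2 + i − 3.

Base case: b_1 = -1, and 1^2 + 1 − 3 = -1.
Assume b_k = k^2 + k − 3.
Then b_{k+1} = b_k + (2k + 2) = (k^2 + k − 3) + (2k + 2) = k^2 + 3k − 1,
and (k+1)^2 + (k+1) − 3 = k^2 + 3k − 1.
Hence b_i = i^2 + i − 3 for every i ≥ 1, by induction.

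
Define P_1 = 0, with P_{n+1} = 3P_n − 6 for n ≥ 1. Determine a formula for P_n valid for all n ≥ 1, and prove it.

Claim: P_n = -3^n + 3.

Base case: P_1 = 0, and -3^1 + 3 = -3 + 3 = 0.
Assume P_m = -3^m + 3 for some m ≥ 1.
Then P_{m+1} = 3P_m − 6 = 3·(-3^m + 3) − 6 = -3^{m+1} + 9 − 6 = -3^{m+1} + 3.
By induction, P_n = -3^n + 3 for all n ≥ 1.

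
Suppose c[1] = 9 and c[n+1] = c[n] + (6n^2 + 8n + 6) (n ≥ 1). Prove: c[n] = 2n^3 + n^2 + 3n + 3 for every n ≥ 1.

Base case: c[1] = 9, and 2·1^3 + 1^2 + 3·1 + 3 = 9.
Assume c[k] = 2k^3 + k^2 + 3k + 3.
Then c[k+1] = c[k] + (6k^2 + 8k + 6) = (2k^3 + k^2 + 3k + 3) + (6k^2 + 8k + 6) = 2k^3 + 7k^2 + 11k + 9,
and 2·(k+1)^3 + (k+1)^2 + 3·(k+1) + 3 = 2k^3 + 7k^2 + 11k + 9.
Hence c[n] = 2n^3 + n^2 + 3n + 3 for every n ≥ 1, by induction.

c[n] = 2n^3 + n^2 + 3n + 3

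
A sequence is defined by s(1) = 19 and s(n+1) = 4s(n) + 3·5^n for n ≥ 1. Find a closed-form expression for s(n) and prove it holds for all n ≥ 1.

Claim: s(n) = 4^n + 3·5^n.

Base case: s(1) = 19, and 4^1 + 3·5^1 = 4 + 15 = 19.
Assume s(k) = 4^k + 3·5^k for some k ≥ 1.
Then s(k+1) = 4s(k) + 3·5^k = 4·(4^k + 3·5^k) + 3·5^k = 4^{k+1} + 12·5^k + 3·5^k = 4^{k+1} + 15·5^k = 4^{k+1} + 3·5^{k+1}.
This completes the inductive step, so s(n) = 4^n + 3·5^n for all n ≥ 1.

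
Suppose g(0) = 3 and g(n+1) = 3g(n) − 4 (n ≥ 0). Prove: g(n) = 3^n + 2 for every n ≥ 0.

Base case: g(0) = 3, and 3^0 + 2 = 1 + 2 = 3.
Assume g(j) = 3^j + 2 for some j ≥ 0.
Then g(j+1) = 3g(j) − 4 = 3·(3^j + 2) − 4 = 3^{j+1} + 6 − 4 = 3^{j+1} + 2.
This completes the inductive step, so g(n) = 3^n + 2 for all n ≥ 0.

g(n) = 3^n + 2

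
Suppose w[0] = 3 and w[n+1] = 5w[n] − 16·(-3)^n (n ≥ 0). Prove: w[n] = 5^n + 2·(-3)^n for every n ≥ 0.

Base case: w[0] = 3, and 5^0 + 2·(-3)^0 = 1 + 2 = 3.
Assume w[k] = 5^k + 2·(-3)^k for some k ≥ 0.
Then w[k+1] = 5w[k] − 16·(-3)^k = 5·(5^k + 2·(-3)^k) − 16·(-3)^k = 5^{k+1} + 10·(-3)^k − 16·(-3)^k = 5^{k+1} − 6·(-3)^k = 5^{k+1} + 2·(-3)^{k+1}.
This completes the inductive step, so w[n] = 5^n + 2·(-3)^n for all n ≥ 0.

w[n] = 5^n + 2·(-3)^n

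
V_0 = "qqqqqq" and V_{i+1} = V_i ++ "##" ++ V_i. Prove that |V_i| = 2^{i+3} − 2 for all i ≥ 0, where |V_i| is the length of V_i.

Base case: |V_0| = 6, and 2^{0+3} − 2 = 6.
Assume |V_j| = 2^{j+3} − 2.
Then |V_{j+1}| = |V_j| + 2 + |V_j| = 2|V_j| + 2 = 2(2^{j+3} − 2) + 2 = 2^{j+1+3} − 4 + 2 = 2^{j+1+3} − 2.
So the formula holds for j+1, and by induction |V_i| = 2^{i+3} − 2 for all i ≥ 0.

|V_i| = 2^{i+3} − 2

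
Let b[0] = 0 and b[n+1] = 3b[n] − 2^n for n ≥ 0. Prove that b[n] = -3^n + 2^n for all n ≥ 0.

Base case: b[0] = 0, and -3^0 + 2^0 = -1 + 1 = 0.
Assume b[r] = -3^r + 2^r for some r ≥ 0.
Then b[r+1] = 3b[r] − 2^r = 3·(-3^r + 2^r) − 2^r = -3^{r+1} + 3·2^r − 2^r = -3^{r+1} + 2·2^r = -3^{r+1} + 2^{r+1}.
By induction, b[n] = -3^n + 2^n for all n ≥ 0.

b[n] = -3^n + 2^n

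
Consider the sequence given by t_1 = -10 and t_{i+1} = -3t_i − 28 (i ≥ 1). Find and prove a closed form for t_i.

Claim: t_i = (-3)^i − 7.

Base case: t_1 = -10, and (-3)^1 − 7 = -3 − 7 = -10.
Assume t_k = (-3)^k − 7 for some k ≥ 1.
Then t_{k+1} = -3t_k − 28 = -3·((-3)^k − 7) − 28 = -3·(-3)^k + 21 − 28 = (-3)^{k+1} − 7.
By induction, t_i = (-3)^i − 7 for all i ≥ 1.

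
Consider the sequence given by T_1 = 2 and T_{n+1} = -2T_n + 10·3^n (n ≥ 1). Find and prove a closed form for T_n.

Claim: T_n = 2·(-2)^n + 2·3^n.

Base case: T_1 = 2, and 2·(-2)^1 + 2·3^1 = -4 + 6 = 2.
Assume T_m = 2·(-2)^m + 2·3^m for some m ≥ 1.
Then T_{m+1} = -2T_m + 10·3^m = -2·(2·(-2)^m + 2·3^m) + 10·3^m = 2·(-2)^{m+1} − 4·3^m + 10·3^m = 2·(-2)^{m+1} + 6·3^m = 2·(-2)^{m+1} + 2·3^{m+1}.
By induction, T_n = 2·(-2)^n + 2·3^n for all n ≥ 1.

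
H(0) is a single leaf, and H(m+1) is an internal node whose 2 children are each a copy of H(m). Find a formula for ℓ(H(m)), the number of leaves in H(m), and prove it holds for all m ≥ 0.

Claim: ℓ(H(m)) = 2^m.

Base case: ℓ(H(0)) = 1, and 2^0 = 1.
Assume ℓ(H(j)) = 2^j.
Then ℓ(H(j+1)) = 2·ℓ(H(j)) = 2·2^j = 2^{j+1}.
By induction, ℓ(H(m)) = 2^m for all m ≥ 0.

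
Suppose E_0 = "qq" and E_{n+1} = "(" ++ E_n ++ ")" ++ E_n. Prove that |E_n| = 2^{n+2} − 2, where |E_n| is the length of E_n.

Base case: |E_0| = 2, and 2^{0+2} − 2 = 2.
Assume |E_m| = 2^{m+2} − 2.
Then |E_{m+1}| = 1 + |E_m| + 1 + |E_m| = 2|E_m| + 2 = 2(2^{m+2} − 2) + 2 = 2^{m+3} − 4 + 2 = 2^{m+3} − 2.
By induction, |E_n| = 2^{n+2} − 2 for all n ≥ 0.

|E_n| = 2^{n+2} − 2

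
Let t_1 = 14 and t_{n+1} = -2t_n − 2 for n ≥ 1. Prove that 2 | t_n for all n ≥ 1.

Base case: t_1 = 14 = 2·7, so 2 | t_1.
Assume 2 | t_k, so t_k = 2s for some integer s.
Then t_{k+1} = -2t_k − 2 = -2·(2s) − 2 = 2(-2s − 1), so 2 | t_{k+1}.
So the property holds for k+1, and by induction 2 | t_n for all n ≥ 1.

2 | t_n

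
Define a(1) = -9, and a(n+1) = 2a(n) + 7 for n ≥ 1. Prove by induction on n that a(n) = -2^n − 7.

Base case: a(1) = -9, and -2^1 − 7 = -2 − 7 = -9.
Assume a(m) = -2^m − 7 for some m ≥ 1.
Then a(m+1) = 2a(m) + 7 = 2·(-2^m − 7) + 7 = -2^{m+1} − 14 + 7 = -2^{m+1} − 7.
This completes the inductive step, so a(n) = -2^n − 7 for all n ≥ 1.

a(n) = -2^n − 7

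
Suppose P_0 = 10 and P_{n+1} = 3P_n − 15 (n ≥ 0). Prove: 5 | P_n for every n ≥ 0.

Base case: P_0 = 10 = 5·2, so 5 | P_0.
Assume 5 | P_m, so P_m = 5t for some integer t.
Then P_{m+1} = 3P_m − 15 = 3·(5t) − 15 = 5(3t − 3), so 5 | P_{m+1}.
This completes the inductive step, so 5 | P_n for all n ≥ 0.

5 | P_n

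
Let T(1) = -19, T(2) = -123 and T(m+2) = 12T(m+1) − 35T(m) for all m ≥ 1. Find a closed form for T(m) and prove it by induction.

Claim: T(m) = -5^m − 2·7^m.

Base cases: T(1) = -19 and -5^1 − 2·7^1 = -19; T(2) = -123 and -5^2 − 2·7^2 = -123.
Assume T(i) = -5^i − 2·7^i for all 1 ≤ i ≤ j, where j ≥ 2.
Then T(j+1) = 12T(j) − 35T(j−1) = 12·(-5^j − 2·7^j) − 35·(-5^{j−1} − 2·7^{j−1}) = -(12·5 − 35)5^{j−1} − 2·(12·7 − 35)7^{j−1} = -25·5^{j−1} − 98·7^{j−1} = -5^{j+1} − 2·7^{j+1}.
Hence T(m) = -5^m − 2·7^m for every m ≥ 1, by strong induction.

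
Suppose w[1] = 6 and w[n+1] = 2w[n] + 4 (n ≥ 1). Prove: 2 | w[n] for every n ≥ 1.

Base case: w[1] = 6 = 2·3, so 2 | w[1].
Assume 2 | w[r], so w[r] = 2t for some integer t.
Then w[r+1] = 2w[r] + 4 = 2·(2t) + 4 = 2(2t + 2), so 2 | w[r+1].
This completes the inductive step, so 2 | w[n] for all n ≥ 1.

2 | w[n]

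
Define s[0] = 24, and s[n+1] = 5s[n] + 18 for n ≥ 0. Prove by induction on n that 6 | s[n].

Base case: s[0] = 24 = 6·4, so 6 | s[0].
Assume 6 | s[r], so s[r] = 6t for some integer t.
Then s[r+1] = 5s[r] + 18 = 5·(6t) + 18 = 6(5t + 3), so 6 | s[r+1].
This completes the inductive step, so 6 | s[n] for all n ≥ 0.

6 | s[n]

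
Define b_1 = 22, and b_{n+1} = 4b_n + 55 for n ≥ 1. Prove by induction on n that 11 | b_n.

Base case: b_1 = 22 = 11·2, so 11 | b_1.
Assume 11 | b_j, so b_j = 11t for some integer t.
Then b_{j+1} = 4b_j + 55 = 4·(11t) + 55 = 11(4t + 5), so 11 | b_{j+1}.
This completes the inductive step, so 11 | b_n for all n ≥ 1.

11 | b_n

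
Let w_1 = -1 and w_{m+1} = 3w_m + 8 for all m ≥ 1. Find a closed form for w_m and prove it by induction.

Claim: w_m = 3^m − 4.

Base case: w_1 = -1, and 3^1 − 4 = 3 − 4 = -1.
Assume w_k = 3^k − 4 for some k ≥ 1.
Then w_{k+1} = 3w_k + 8 = 3·(3^k − 4) + 8 = 3^{k+1} − 12 + 8 = 3^{k+1} − 4.
By induction, w_m = 3^m − 4 for all m ≥ 1.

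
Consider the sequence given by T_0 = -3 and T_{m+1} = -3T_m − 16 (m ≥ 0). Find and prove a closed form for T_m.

Claim: T_m = (-3)^m − 4.

Base case: T_0 = -3, and (-3)^0 − 4 = 1 − 4 = -3.
Assume T_r = (-3)^r − 4 for some r ≥ 0.
Then T_{r+1} = -3T_r − 16 = -3·((-3)^r − 4) − 16 = -3·(-3)^r + 12 − 16 = (-3)^{r+1} − 4.
Hence T_m = (-3)^m − 4 for every m ≥ 0, by induction.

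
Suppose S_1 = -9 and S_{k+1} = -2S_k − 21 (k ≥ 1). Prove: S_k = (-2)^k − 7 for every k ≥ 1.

Base case: S_1 = -9, and (-2)^1 − 7 = -2 − 7 = -9.
Assume S_r = (-2)^r − 7 for some r ≥ 1.
Then S_{r+1} = -2S_r − 21 = -2·((-2)^r − 7) − 21 = -2·(-2)^r + 14 − 21 = (-2)^{r+1} − 7.
This completes the inductive step, so S_k = (-2)^k − 7 for all k ≥ 1.

S_k = (-2)^k − 7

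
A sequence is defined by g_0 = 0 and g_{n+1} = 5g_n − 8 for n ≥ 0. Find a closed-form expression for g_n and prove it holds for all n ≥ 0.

Claim: g_n = -2·5^n + 2.

Base case: g_0 = 0, and -2·5^0 + 2 = -2 + 2 = 0.
Assume g_m = -2·5^m + 2 for some m ≥ 0.
Then g_{m+1} = 5g_m − 8 = 5·(-2·5^m + 2) − 8 = -10·5^m + 10 − 8 = -2·5^{m+1} + 2.
This completes the inductive step, so g_n = -2·5^n + 2 for all n ≥ 0.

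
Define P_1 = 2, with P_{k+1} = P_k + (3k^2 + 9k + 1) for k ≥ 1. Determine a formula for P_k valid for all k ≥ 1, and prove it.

Claim: P_k = k^3 + 3k^2 − 3k + 1.

Base case: P_1 = 2, and 1^3 + 3·1^2 − 3·1 + 1 = 2.
Assume P_j = j^3 + 3j^2 − 3j + 1.
Then P_{j+1} = P_j + (3j^2 + 9j + 1) = (j^3 + 3j^2 − 3j + 1) + (3j^2 + 9j + 1) = j^3 + 6j^2 + 6j + 2,
and (j+1)^3 + 3·(j+1)^2 − 3·(j+1) + 1 = j^3 + 6j^2 + 6j + 2.
Hence P_k = k^3 + 3k^2 − 3k + 1 for every k ≥ 1, by induction.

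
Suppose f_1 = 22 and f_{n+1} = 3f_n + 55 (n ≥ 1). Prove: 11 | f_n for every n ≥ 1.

Base case: f_1 = 22 = 11·2, so 11 | f_1.
Assume 11 | f_j, so f_j = 11t for some integer t.
Then f_{j+1} = 3f_j + 55 = 3·(11t) + 55 = 11(3t + 5), so 11 | f_{j+1}.
This completes the inductive step, so 11 | f_n for all n ≥ 1.

11 | f_n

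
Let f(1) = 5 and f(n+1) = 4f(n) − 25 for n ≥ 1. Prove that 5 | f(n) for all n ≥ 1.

Base case: f(1) = 5 = 5·1, so 5 | f(1).
Assume 5 | f(m), so f(m) = 5t for some integer t.
Then f(m+1) = 4f(m) − 25 = 4·(5t) − 25 = 5(4t − 5), so 5 | f(m+1).
This completes the inductive step, so 5 | f(n) for all n ≥ 1.

5 | f(n)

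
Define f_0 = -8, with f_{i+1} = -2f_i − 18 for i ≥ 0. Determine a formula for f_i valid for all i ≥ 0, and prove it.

Claim: f_i = -2·(-2)^i − 6.

Base case: f_0 = -8, and -2·(-2)^0 − 6 = -2 − 6 = -8.
Assume f_r = -2·(-2)^r − 6 for some r ≥ 0.
Then f_{r+1} = -2f_r − 18 = -2·(-2·(-2)^r − 6) − 18 = 4·(-2)^r + 12 − 18 = -2·(-2)^{r+1} − 6.
This completes the inductive step, so f_i = -2·(-2)^i − 6 for all i ≥ 0.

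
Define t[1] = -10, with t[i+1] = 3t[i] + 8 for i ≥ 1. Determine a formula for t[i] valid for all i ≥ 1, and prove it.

Claim: t[i] = -2·3^i − 4.

Base case: t[1] = -10, and -2·3^1 − 4 = -6 − 4 = -10.
Assume t[m] = -2·3^m − 4 for some m ≥ 1.
Then t[m+1] = 3t[m] + 8 = 3·(-2·3^m − 4) + 8 = -6·3^m − 12 + 8 = -2·3^{m+1} − 4.
This completes the inductive step, so t[i] = -2·3^i − 4 for all i ≥ 1.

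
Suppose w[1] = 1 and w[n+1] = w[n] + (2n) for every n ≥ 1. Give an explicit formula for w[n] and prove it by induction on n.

Claim: w[n] = n^2 − n + 1.

Base case: w[1] = 1, and 1^2 − 1 + 1 = 1.
Assume w[k] = k^2 − k + 1.
Then w[k+1] = w[k] + (2k) = (k^2 − k + 1) + (2k) = k^2 + k + 1,
and (k+1)^2 − (k+1) + 1 = k^2 + k + 1.
This completes the inductive step, so w[n] = n^2 − n + 1 for all n ≥ 1.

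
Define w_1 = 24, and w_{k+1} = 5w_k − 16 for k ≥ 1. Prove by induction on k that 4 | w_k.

Base case: w_1 = 24 = 4·6, so 4 | w_1.
Assume 4 | w_r, so w_r = 4t for some integer t.
Then w_{r+1} = 5w_r − 16 = 5·(4t) − 16 = 4(5t − 4), so 4 | w_{r+1}.
Hence 4 | w_k for every k ≥ 1, by induction.

4 | w_k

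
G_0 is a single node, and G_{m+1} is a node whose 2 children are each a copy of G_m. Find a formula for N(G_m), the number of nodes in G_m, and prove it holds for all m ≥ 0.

Claim: N(G_m) = 2^{m+1} − 1.

Base case: N(G_0) = 1, and 2^{0+1} − 1 = 1.
Assume N(G_r) = 2^{r+1} − 1.
Then N(G_{r+1}) = 1 + 2N(G_r) = 1 + 2(2^{r+1} − 1) = 2^{r+2} − 2 + 1 = 2^{r+2} − 1.
This completes the inductive step, so N(G_m) = 2^{m+1} − 1 for all m ≥ 0.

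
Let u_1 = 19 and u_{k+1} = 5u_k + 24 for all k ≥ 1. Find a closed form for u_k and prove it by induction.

Claim: u_k = 5^{k+1} − 6.

Base case: u_1 = 19, and 5^{1+1} − 6 = 25 − 6 = 19.
Assume u_j = 5^{j+1} − 6 for some j ≥ 1.
Then u_{j+1} = 5u_j + 24 = 5·(5^{j+1} − 6) + 24 = 5^{j+2} − 30 + 24 = 5^{j+2} − 6.
Hence u_k = 5^{k+1} − 6 for every k ≥ 1, by induction.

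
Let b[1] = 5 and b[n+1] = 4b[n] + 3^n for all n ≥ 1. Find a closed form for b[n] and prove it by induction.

Claim: b[n] = 2·4^n − 3^n.

Base case: b[1] = 5, and 2·4^1 − 3^1 = 8 − 3 = 5.
Assume b[r] = 2·4^r − 3^r for some r ≥ 1.
Then b[r+1] = 4b[r] + 3^r = 4·(2·4^r − 3^r) + 3^r = 2·4^{r+1} − 4·3^r + 3^r = 2·4^{r+1} − 3·3^r = 2·4^{r+1} − 3^{r+1}.
So the formula holds for r+1, and by induction b[n] = 2·4^n − 3^n for all n ≥ 1.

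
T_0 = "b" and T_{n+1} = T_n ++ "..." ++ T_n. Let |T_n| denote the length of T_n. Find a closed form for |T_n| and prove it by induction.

Claim: |T_n| = 2^{n+2} − 3.

Base case: |T_0| = 1, and 2^{0+2} − 3 = 1.
Assume |T_m| = 2^{m+2} − 3.
Then |T_{m+1}| = |T_m| + 3 + |T_m| = 2|T_m| + 3 = 2(2^{m+2} − 3) + 3 = 2^{m+3} − 6 + 3 = 2^{m+3} − 3.
So the formula holds for m+1, and by induction |T_n| = 2^{n+2} − 3 for all n ≥ 0.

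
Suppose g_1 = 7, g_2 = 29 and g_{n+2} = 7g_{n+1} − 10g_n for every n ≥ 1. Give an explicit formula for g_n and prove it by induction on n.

Claim: g_n = 2^n + 5^n.

Base cases: g_1 = 7 and 2^1 + 5^1 = 7; g_2 = 29 and 2^2 + 5^2 = 29.
Assume g_j = 2^j + 5^j for all 1 ≤ j ≤ k, where k ≥ 2.
Then g_{k+1} = 7g_k − 10g_{k−1} = 7·(2^k + 5^k) − 10·(2^{k−1} + 5^{k−1}) = (7·2 − 10)2^{k−1} + (7·5 − 10)5^{k−1} = 4·2^{k−1} + 25·5^{k−1} = 2^{k+1} + 5^{k+1}.
This completes the inductive step, so g_n = 2^n + 5^n for all n ≥ 1.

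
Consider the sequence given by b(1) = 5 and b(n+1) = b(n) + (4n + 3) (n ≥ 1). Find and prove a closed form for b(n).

Claim: b(n) = 2n^2 + n + 2.

Base case: b(1) = 5, and 2·1^2 + 1 + 2 = 5.
Assume b(r) = 2r^2 + r + 2.
Then b(r+1) = b(r) + (4r + 3) = (2r^2 + r + 2) + (4r + 3) = 2r^2 + 5r + 5,
and 2·(r+1)^2 + (r+1) + 2 = 2r^2 + 5r + 5.
Hence b(n) = 2n^2 + n + 2 for every n ≥ 1, by induction.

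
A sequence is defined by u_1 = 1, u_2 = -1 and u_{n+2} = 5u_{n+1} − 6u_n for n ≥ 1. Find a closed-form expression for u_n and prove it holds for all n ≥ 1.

Claim: u_n = 2·2^n − 3^n.

Base cases: u_1 = 1 and 2·2^1 − 3^1 = 1; u_2 = -1 and 2·2^2 − 3^2 = -1.
Assume u_j = 2·2^j − 3^j for all 1 ≤ j ≤ r, where r ≥ 2.
Then u_{r+1} = 5u_r − 6u_{r−1} = 5·(2·2^r − 3^r) − 6·(2·2^{r−1} − 3^{r−1}) = 2·(5·2 − 6)2^{r−1} − (5·3 − 6)3^{r−1} = 8·2^{r−1} − 9·3^{r−1} = 2·2^{r+1} − 3^{r+1}.
So the formula holds for r+1, and by strong induction u_n = 2·2^n − 3^n for all n ≥ 1.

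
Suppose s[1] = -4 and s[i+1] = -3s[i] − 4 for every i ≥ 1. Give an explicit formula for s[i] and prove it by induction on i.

Claim: s[i] = (-3)^i − 1.

Base case: s[1] = -4, and (-3)^1 − 1 = -3 − 1 = -4.
Assume s[m] = (-3)^m − 1 for some m ≥ 1.
Then s[m+1] = -3s[m] − 4 = -3·((-3)^m − 1) − 4 = -3·(-3)^m + 3 − 4 = (-3)^{m+1} − 1.
Hence s[i] = (-3)^i − 1 for every i ≥ 1, by induction.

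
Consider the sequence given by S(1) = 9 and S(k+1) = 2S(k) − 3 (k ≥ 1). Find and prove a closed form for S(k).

Claim: S(k) = 3·2^k + 3.

Base case: S(1) = 9, and 3·2^1 + 3 = 6 + 3 = 9.
Assume S(r) = 3·2^r + 3 for some r ≥ 1.
Then S(r+1) = 2S(r) − 3 = 2·(3·2^r + 3) − 3 = 6·2^r + 6 − 3 = 3·2^{r+1} + 3.
So the formula holds for r+1, and by induction S(k) = 3·2^k + 3 for all k ≥ 1.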